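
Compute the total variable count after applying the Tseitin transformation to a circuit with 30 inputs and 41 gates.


The Tseitin transformation introduces one auxiliary variable per gate.
Total variables = inputs + gates = 30 + 41 = 71.

71


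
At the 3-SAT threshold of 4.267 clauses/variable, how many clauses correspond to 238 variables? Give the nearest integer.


The 3-SAT phase transition occurs at approximately 4.267 clauses per variable.
m = 4.267 * 238 = 1015.546.
Rounded to nearest integer: 1016.

1016


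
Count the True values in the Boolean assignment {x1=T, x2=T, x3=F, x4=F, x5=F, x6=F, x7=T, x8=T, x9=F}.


The weight is the number of variables assigned True.
True variables: x1, x2, x7, x8.
Weight = 4.

4


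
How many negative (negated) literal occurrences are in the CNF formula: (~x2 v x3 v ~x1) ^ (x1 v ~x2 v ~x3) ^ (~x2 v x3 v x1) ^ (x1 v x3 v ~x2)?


Scan each clause for negated literals.
Clause 1: 2 negative; Clause 2: 2 negative; Clause 3: 1 negative; Clause 4: 1 negative.
Total negative literal occurrences = 6.

6


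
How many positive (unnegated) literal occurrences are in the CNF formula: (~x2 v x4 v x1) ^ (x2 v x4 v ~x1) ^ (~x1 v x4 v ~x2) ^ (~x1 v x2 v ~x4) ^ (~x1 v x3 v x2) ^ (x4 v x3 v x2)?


Scan each clause for unnegated literals.
Clause 1: 2 positive; Clause 2: 2 positive; Clause 3: 1 positive; Clause 4: 1 positive; Clause 5: 2 positive; Clause 6: 3 positive.
Total positive literal occurrences = 11.

11


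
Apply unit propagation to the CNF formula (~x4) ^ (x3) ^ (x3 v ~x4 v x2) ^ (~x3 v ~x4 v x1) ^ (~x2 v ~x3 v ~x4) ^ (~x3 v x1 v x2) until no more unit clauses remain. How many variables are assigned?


Unit propagation repeatedly assigns the literal in any unit clause, then simplifies.
Assignments in order: x4 = F, x3 = T.
No further unit clauses remain.
Total variables assigned = 2.

2


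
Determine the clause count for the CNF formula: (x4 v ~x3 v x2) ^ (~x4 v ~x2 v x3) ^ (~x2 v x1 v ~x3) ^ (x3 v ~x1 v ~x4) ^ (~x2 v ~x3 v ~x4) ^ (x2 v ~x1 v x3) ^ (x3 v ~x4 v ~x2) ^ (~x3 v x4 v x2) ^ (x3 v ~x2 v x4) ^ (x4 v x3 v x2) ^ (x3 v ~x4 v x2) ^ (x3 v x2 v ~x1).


Each group enclosed in parentheses joined by ^ is one clause.
Counting the conjuncts: 12 clauses.

12


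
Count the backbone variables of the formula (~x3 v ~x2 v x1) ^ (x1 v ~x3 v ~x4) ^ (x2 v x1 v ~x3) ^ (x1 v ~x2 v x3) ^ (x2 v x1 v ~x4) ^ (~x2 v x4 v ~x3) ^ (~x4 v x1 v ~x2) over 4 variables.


Find all satisfying assignments: 8 model(s).
Check which variables have the same value in every model.
No variable is fixed across all models.
Backbone size = 0.

0


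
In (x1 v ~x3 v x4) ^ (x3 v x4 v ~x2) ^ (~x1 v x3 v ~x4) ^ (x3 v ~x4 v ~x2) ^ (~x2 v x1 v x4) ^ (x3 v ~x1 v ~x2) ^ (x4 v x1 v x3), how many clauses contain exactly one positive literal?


A definite clause has exactly one positive literal.
Clause 1: 2 positive -> not definite
Clause 2: 2 positive -> not definite
Clause 3: 1 positive -> definite
Clause 4: 1 positive -> definite
Clause 5: 2 positive -> not definite
Clause 6: 1 positive -> definite
Clause 7: 3 positive -> not definite
Definite clause count = 3.

3


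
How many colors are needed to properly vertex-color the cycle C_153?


An odd cycle cannot be 2-colored: alternating two colors around the cycle returns to the start with a conflict.
Since 153 is odd, three colors are required (and three suffice).
Chromatic number = 3.

3


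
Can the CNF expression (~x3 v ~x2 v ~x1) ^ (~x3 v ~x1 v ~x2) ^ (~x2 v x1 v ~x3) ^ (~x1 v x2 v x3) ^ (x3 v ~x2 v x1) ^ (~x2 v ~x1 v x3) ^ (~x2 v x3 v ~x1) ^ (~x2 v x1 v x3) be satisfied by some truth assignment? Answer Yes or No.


Check all 8 possible truth assignments.
Number of satisfying assignments found: 3.
The formula is satisfiable.

Yes


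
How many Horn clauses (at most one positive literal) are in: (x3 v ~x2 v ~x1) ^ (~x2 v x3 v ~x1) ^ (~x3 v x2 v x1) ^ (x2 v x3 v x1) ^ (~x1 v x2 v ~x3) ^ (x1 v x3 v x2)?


A Horn clause has at most one positive literal.
Clause 1: 1 positive lit(s) -> Horn
Clause 2: 1 positive lit(s) -> Horn
Clause 3: 2 positive lit(s) -> not Horn
Clause 4: 3 positive lit(s) -> not Horn
Clause 5: 1 positive lit(s) -> Horn
Clause 6: 3 positive lit(s) -> not Horn
Total Horn clauses = 3.

3


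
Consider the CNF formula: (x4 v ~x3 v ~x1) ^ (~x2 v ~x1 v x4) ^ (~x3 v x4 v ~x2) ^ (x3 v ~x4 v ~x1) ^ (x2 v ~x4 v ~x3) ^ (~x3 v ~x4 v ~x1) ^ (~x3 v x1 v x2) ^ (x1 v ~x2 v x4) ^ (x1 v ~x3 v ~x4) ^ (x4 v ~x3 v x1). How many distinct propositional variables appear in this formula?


Identify each distinct variable in the formula.
Variables found: x1, x2, x3, x4.
Total distinct variables = 4.

4


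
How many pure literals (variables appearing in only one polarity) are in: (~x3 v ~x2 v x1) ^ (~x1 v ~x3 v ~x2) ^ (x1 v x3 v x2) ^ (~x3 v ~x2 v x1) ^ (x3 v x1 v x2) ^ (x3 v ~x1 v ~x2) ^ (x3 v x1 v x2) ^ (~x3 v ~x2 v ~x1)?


A pure literal appears in only one polarity across all clauses.
No pure literals found.
Count = 0.

0


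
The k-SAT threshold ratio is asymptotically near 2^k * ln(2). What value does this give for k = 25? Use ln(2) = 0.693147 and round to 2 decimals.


Using the asymptotic formula: threshold ~ 2^k * ln(2).
2^25 = 33554432.
33554432 * 0.693147 = 23258153.88.

23258153.88


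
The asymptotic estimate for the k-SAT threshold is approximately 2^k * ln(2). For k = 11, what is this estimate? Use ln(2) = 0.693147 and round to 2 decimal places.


Using the asymptotic formula: threshold ~ 2^k * ln(2).
2^11 = 2048.
2048 * 0.693147 = 1419.57.

1419.57


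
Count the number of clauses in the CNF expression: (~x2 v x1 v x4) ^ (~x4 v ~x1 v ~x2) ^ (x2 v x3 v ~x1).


Each group enclosed in parentheses joined by ^ is one clause.
Counting the conjuncts: 3 clauses.

3


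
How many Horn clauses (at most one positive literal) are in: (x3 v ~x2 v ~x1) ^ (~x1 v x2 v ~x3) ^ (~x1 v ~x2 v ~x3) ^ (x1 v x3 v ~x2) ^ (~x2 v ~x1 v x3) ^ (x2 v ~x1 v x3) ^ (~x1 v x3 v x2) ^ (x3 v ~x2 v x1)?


A Horn clause has at most one positive literal.
Clause 1: 1 positive lit(s) -> Horn
Clause 2: 1 positive lit(s) -> Horn
Clause 3: 0 positive lit(s) -> Horn
Clause 4: 2 positive lit(s) -> not Horn
Clause 5: 1 positive lit(s) -> Horn
Clause 6: 2 positive lit(s) -> not Horn
Clause 7: 2 positive lit(s) -> not Horn
Clause 8: 2 positive lit(s) -> not Horn
Total Horn clauses = 4.

4


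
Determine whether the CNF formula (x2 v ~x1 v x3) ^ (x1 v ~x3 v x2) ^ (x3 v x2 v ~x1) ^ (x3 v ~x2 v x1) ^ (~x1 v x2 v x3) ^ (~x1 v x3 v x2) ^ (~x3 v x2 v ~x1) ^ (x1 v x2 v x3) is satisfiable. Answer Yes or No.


Check all 8 possible truth assignments.
Number of satisfying assignments found: 3.
The formula is satisfiable.

Yes


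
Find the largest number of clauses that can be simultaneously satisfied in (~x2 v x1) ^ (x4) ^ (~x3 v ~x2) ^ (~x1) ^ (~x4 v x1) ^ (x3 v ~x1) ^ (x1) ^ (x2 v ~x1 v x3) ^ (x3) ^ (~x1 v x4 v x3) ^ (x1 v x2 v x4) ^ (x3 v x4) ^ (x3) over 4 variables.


Enumerate all 16 truth assignments.
For each, count how many of the 13 clauses are satisfied.
The formula is not fully satisfiable, so the maximum is below 13.
Maximum simultaneously satisfiable clauses = 12.

12


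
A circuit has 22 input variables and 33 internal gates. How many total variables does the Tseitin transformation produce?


The Tseitin transformation introduces one auxiliary variable per gate.
Total variables = inputs + gates = 22 + 33 = 55.

55


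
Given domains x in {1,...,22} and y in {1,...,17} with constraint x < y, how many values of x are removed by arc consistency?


For the constraint x < y, x needs a supporting value in y's domain.
x can be at most 16 (one less than y's maximum).
Valid x values from domain: 16 out of 22.
Pruned = 22 - 16 = 6.

6


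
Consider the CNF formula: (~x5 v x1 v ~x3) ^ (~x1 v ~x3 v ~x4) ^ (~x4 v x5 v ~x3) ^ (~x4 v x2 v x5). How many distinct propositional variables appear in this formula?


Identify each distinct variable in the formula.
Variables found: x1, x2, x3, x4, x5.
Total distinct variables = 5.

5


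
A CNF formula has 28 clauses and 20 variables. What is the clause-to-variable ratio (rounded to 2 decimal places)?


Clause-to-variable ratio = clauses / variables.
28 / 20 = 1.4.

1.4


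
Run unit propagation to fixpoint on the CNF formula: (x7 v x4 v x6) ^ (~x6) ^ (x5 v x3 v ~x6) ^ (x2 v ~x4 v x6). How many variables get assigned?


Unit propagation repeatedly assigns the literal in any unit clause, then simplifies.
Assignments in order: x6 = F.
No further unit clauses remain.
Total variables assigned = 1.

1


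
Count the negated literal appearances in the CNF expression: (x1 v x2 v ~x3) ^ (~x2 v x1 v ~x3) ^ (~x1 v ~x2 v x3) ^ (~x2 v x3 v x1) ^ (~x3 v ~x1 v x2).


Scan each clause for negated literals.
Clause 1: 1 negative; Clause 2: 2 negative; Clause 3: 2 negative; Clause 4: 1 negative; Clause 5: 2 negative.
Total negative literal occurrences = 8.

8


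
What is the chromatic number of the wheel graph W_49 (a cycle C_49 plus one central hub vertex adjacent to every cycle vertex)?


W_49 consists of the cycle C_49 together with a hub vertex adjacent to every cycle vertex.
The cycle C_49 needs 3 colors (odd cycle -> 3).
The hub is adjacent to every cycle vertex, so it must receive a new color distinct from all of them.
Chromatic number = 3 + 1 = 4.

4


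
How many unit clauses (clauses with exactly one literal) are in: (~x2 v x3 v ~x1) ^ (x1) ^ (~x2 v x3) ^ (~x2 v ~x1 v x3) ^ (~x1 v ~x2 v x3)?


A unit clause contains exactly one literal.
Unit clauses found: (x1).
Count = 1.

1


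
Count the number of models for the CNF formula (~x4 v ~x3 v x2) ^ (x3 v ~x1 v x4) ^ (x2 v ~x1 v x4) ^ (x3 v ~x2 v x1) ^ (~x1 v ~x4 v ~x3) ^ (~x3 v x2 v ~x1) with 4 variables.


Enumerate all 16 truth assignments over 4 variables.
Test each against every clause.
Satisfying assignments found: 8.

8


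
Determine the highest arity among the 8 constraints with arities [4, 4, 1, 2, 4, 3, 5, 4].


The arities are: 4, 4, 1, 2, 4, 3, 5, 4.
Scan for the maximum value.
Maximum arity = 5.

5


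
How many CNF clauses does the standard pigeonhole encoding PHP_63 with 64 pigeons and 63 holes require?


The PHP encoding has two parts:
1) At-least-one-hole clauses: 64 (one per pigeon, each with 63 literals).
2) At-most-one-pigeon-per-hole clauses: 63 holes * C(64,2) = 63 * 2016 = 127008.
Total clauses = 64 + 127008 = 127072.

127072


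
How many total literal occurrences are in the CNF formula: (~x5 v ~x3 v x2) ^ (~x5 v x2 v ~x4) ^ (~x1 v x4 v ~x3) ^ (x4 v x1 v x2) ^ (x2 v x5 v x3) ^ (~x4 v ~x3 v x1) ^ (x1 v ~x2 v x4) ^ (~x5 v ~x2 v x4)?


Clause lengths: 3, 3, 3, 3, 3, 3, 3, 3.
Sum = 3 + 3 + 3 + 3 + 3 + 3 + 3 + 3 = 24.

24


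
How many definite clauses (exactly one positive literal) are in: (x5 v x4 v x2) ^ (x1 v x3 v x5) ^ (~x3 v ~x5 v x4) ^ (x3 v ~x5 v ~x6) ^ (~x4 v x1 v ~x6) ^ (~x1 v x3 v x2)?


A definite clause has exactly one positive literal.
Clause 1: 3 positive -> not definite
Clause 2: 3 positive -> not definite
Clause 3: 1 positive -> definite
Clause 4: 1 positive -> definite
Clause 5: 1 positive -> definite
Clause 6: 2 positive -> not definite
Definite clause count = 3.

3


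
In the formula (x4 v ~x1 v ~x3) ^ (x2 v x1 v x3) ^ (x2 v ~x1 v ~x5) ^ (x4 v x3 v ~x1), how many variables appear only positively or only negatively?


A pure literal appears in only one polarity across all clauses.
Pure literals: x2 (positive only), x4 (positive only), x5 (negative only).
Count = 3.

3


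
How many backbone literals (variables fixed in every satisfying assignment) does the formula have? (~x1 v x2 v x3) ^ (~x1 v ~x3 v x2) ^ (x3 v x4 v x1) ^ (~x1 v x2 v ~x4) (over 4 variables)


Find all satisfying assignments: 10 model(s).
Check which variables have the same value in every model.
No variable is fixed across all models.
Backbone size = 0.

0


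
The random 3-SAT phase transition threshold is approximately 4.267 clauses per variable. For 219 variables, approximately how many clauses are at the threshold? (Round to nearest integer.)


The 3-SAT phase transition occurs at approximately 4.267 clauses per variable.
m = 4.267 * 219 = 934.473.
Rounded to nearest integer: 934.

934


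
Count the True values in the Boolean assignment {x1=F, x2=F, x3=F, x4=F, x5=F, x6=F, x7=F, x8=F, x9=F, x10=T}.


The weight is the number of variables assigned True.
True variables: x10.
Weight = 1.

1


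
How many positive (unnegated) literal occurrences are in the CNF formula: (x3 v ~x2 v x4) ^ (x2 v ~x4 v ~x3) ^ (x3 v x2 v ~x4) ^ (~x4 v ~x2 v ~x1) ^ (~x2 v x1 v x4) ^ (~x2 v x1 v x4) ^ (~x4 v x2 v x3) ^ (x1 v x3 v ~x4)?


Scan each clause for unnegated literals.
Clause 1: 2 positive; Clause 2: 1 positive; Clause 3: 2 positive; Clause 4: 0 positive; Clause 5: 2 positive; Clause 6: 2 positive; Clause 7: 2 positive; Clause 8: 2 positive.
Total positive literal occurrences = 13.

13


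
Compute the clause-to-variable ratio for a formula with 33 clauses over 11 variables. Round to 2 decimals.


Clause-to-variable ratio = clauses / variables.
33 / 11 = 3.0.

3.0


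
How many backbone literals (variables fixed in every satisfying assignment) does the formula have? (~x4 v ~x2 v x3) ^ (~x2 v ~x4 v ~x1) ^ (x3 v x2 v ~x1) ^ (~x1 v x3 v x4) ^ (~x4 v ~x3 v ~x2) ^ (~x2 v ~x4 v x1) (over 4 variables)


Find all satisfying assignments: 9 model(s).
Check which variables have the same value in every model.
No variable is fixed across all models.
Backbone size = 0.

0


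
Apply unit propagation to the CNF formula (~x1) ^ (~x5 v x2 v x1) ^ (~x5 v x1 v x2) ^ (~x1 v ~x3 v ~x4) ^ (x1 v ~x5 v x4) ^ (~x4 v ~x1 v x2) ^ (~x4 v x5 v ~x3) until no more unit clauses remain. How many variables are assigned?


Unit propagation repeatedly assigns the literal in any unit clause, then simplifies.
Assignments in order: x1 = F.
No further unit clauses remain.
Total variables assigned = 1.

1


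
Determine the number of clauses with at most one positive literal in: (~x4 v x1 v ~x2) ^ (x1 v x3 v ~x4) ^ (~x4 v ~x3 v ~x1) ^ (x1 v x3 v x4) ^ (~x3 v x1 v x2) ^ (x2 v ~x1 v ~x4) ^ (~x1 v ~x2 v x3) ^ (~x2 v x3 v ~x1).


A Horn clause has at most one positive literal.
Clause 1: 1 positive lit(s) -> Horn
Clause 2: 2 positive lit(s) -> not Horn
Clause 3: 0 positive lit(s) -> Horn
Clause 4: 3 positive lit(s) -> not Horn
Clause 5: 2 positive lit(s) -> not Horn
Clause 6: 1 positive lit(s) -> Horn
Clause 7: 1 positive lit(s) -> Horn
Clause 8: 1 positive lit(s) -> Horn
Total Horn clauses = 5.

5


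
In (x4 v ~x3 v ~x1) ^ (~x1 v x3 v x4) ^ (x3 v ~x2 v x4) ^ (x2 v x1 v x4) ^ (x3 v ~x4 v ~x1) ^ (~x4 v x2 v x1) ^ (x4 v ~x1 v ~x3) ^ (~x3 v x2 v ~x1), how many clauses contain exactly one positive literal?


A definite clause has exactly one positive literal.
Clause 1: 1 positive -> definite
Clause 2: 2 positive -> not definite
Clause 3: 2 positive -> not definite
Clause 4: 3 positive -> not definite
Clause 5: 1 positive -> definite
Clause 6: 2 positive -> not definite
Clause 7: 1 positive -> definite
Clause 8: 1 positive -> definite
Definite clause count = 4.

4


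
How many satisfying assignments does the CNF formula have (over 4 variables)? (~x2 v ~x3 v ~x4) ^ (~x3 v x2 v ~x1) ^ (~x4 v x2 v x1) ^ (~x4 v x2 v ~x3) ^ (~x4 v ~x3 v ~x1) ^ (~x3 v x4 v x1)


Enumerate all 16 truth assignments over 4 variables.
Test each against every clause.
Satisfying assignments found: 8.

8


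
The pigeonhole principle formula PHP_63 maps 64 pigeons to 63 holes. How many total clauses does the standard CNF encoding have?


The PHP encoding has two parts:
1) At-least-one-hole clauses: 64 (one per pigeon, each with 63 literals).
2) At-most-one-pigeon-per-hole clauses: 63 holes * C(64,2) = 63 * 2016 = 127008.
Total clauses = 64 + 127008 = 127072.

127072


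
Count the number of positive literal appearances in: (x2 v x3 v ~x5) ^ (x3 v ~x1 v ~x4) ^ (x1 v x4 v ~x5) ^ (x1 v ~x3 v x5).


Scan each clause for unnegated literals.
Clause 1: 2 positive; Clause 2: 1 positive; Clause 3: 2 positive; Clause 4: 2 positive.
Total positive literal occurrences = 7.

7


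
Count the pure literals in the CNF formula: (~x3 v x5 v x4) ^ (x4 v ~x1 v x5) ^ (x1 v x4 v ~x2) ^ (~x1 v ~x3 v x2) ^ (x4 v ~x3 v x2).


A pure literal appears in only one polarity across all clauses.
Pure literals: x3 (negative only), x4 (positive only), x5 (positive only).
Count = 3.

3


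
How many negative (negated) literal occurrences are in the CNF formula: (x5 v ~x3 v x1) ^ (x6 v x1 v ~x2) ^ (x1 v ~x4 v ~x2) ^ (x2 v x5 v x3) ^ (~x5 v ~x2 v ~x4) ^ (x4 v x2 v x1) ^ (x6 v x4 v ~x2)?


Scan each clause for negated literals.
Clause 1: 1 negative; Clause 2: 1 negative; Clause 3: 2 negative; Clause 4: 0 negative; Clause 5: 3 negative; Clause 6: 0 negative; Clause 7: 1 negative.
Total negative literal occurrences = 8.

8


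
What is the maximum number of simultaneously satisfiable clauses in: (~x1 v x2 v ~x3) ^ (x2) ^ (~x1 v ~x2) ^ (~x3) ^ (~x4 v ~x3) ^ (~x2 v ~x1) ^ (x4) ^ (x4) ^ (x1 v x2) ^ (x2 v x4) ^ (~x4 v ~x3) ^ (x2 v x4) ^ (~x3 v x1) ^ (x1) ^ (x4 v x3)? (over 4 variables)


Enumerate all 16 truth assignments.
For each, count how many of the 15 clauses are satisfied.
The formula is not fully satisfiable, so the maximum is below 15.
Maximum simultaneously satisfiable clauses = 14.

14


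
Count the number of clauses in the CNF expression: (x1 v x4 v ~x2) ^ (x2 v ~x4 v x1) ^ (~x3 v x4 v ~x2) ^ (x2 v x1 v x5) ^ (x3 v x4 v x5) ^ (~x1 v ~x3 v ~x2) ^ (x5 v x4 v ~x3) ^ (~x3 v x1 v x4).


Each group enclosed in parentheses joined by ^ is one clause.
Counting the conjuncts: 8 clauses.

8


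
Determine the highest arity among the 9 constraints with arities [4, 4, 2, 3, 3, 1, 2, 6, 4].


The arities are: 4, 4, 2, 3, 3, 1, 2, 6, 4.
Scan for the maximum value.
Maximum arity = 6.

6


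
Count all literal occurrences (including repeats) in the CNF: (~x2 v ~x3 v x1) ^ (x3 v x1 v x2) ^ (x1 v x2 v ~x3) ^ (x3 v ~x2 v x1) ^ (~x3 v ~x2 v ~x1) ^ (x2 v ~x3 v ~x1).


Clause lengths: 3, 3, 3, 3, 3, 3.
Sum = 3 + 3 + 3 + 3 + 3 + 3 = 18.

18


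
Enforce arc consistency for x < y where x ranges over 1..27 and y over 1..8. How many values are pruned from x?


For the constraint x < y, x needs a supporting value in y's domain.
x can be at most 7 (one less than y's maximum).
Valid x values from domain: 7 out of 27.
Pruned = 27 - 7 = 20.

20


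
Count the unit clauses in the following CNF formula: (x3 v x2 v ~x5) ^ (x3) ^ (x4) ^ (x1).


A unit clause contains exactly one literal.
Unit clauses found: (x3), (x4), (x1).
Count = 3.

3


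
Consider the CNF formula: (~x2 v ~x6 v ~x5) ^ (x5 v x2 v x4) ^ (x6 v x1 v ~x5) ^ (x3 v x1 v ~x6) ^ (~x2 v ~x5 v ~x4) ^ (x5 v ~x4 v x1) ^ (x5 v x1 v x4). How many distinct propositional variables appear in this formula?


Identify each distinct variable in the formula.
Variables found: x1, x2, x3, x4, x5, x6.
Total distinct variables = 6.

6


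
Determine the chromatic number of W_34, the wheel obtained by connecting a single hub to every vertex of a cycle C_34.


W_34 consists of the cycle C_34 together with a hub vertex adjacent to every cycle vertex.
The cycle C_34 needs 2 colors (even cycle -> 2).
The hub is adjacent to every cycle vertex, so it must receive a new color distinct from all of them.
Chromatic number = 2 + 1 = 3.

3


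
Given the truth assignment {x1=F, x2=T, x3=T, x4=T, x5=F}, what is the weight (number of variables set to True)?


The weight is the number of variables assigned True.
True variables: x2, x3, x4.
Weight = 3.

3


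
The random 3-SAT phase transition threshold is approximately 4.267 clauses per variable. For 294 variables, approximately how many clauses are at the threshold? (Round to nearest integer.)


The 3-SAT phase transition occurs at approximately 4.267 clauses per variable.
m = 4.267 * 294 = 1254.498.
Rounded to nearest integer: 1254.

1254


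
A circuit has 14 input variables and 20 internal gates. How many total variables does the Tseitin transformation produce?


The Tseitin transformation introduces one auxiliary variable per gate.
Total variables = inputs + gates = 14 + 20 = 34.

34


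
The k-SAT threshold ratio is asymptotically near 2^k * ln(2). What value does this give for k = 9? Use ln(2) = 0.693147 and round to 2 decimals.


Using the asymptotic formula: threshold ~ 2^k * ln(2).
2^9 = 512.
512 * 0.693147 = 354.89.

354.89


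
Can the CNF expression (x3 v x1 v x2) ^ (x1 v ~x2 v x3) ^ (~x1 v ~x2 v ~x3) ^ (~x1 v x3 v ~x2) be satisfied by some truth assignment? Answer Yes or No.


Check all 8 possible truth assignments.
Number of satisfying assignments found: 4.
The formula is satisfiable.

Yes


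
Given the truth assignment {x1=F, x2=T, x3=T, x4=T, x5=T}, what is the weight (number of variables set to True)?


The weight is the number of variables assigned True.
True variables: x2, x3, x4, x5.
Weight = 4.

4


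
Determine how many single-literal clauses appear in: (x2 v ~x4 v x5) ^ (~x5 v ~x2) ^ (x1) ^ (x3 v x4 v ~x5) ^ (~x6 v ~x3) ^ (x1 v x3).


A unit clause contains exactly one literal.
Unit clauses found: (x1).
Count = 1.

1


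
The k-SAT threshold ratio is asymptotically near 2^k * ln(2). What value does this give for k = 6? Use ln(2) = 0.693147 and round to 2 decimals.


Using the asymptotic formula: threshold ~ 2^k * ln(2).
2^6 = 64.
64 * 0.693147 = 44.36.

44.36


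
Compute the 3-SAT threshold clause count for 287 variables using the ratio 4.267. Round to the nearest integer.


The 3-SAT phase transition occurs at approximately 4.267 clauses per variable.
m = 4.267 * 287 = 1224.629.
Rounded to nearest integer: 1225.

1225


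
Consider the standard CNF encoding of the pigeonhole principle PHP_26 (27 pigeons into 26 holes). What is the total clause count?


The PHP encoding has two parts:
1) At-least-one-hole clauses: 27 (one per pigeon, each with 26 literals).
2) At-most-one-pigeon-per-hole clauses: 26 holes * C(27,2) = 26 * 351 = 9126.
Total clauses = 27 + 9126 = 9153.

9153


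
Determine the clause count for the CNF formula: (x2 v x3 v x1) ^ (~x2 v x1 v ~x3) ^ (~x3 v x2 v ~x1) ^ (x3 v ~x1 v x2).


Each group enclosed in parentheses joined by ^ is one clause.
Counting the conjuncts: 4 clauses.

4


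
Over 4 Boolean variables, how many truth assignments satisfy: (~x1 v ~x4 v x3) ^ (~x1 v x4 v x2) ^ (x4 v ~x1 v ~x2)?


Enumerate all 16 truth assignments over 4 variables.
Test each against every clause.
Satisfying assignments found: 10.

10


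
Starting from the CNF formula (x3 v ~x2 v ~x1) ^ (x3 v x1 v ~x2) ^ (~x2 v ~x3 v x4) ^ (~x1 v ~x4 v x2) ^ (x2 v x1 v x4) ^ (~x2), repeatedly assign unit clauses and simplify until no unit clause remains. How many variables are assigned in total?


Unit propagation repeatedly assigns the literal in any unit clause, then simplifies.
Assignments in order: x2 = F.
No further unit clauses remain.
Total variables assigned = 1.

1


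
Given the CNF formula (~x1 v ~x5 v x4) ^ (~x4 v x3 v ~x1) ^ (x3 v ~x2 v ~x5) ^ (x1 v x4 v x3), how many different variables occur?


Identify each distinct variable in the formula.
Variables found: x1, x2, x3, x4, x5.
Total distinct variables = 5.

5


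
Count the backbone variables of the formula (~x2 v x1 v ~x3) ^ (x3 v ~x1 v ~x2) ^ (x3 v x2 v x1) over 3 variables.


Find all satisfying assignments: 5 model(s).
Check which variables have the same value in every model.
No variable is fixed across all models.
Backbone size = 0.

0


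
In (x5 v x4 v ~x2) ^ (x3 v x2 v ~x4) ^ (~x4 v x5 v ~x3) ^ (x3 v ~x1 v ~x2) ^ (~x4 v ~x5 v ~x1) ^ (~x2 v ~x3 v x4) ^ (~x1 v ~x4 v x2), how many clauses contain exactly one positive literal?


A definite clause has exactly one positive literal.
Clause 1: 2 positive -> not definite
Clause 2: 2 positive -> not definite
Clause 3: 1 positive -> definite
Clause 4: 1 positive -> definite
Clause 5: 0 positive -> not definite
Clause 6: 1 positive -> definite
Clause 7: 1 positive -> definite
Definite clause count = 4.

4


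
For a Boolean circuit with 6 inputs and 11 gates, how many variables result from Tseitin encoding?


The Tseitin transformation introduces one auxiliary variable per gate.
Total variables = inputs + gates = 6 + 11 = 17.

17


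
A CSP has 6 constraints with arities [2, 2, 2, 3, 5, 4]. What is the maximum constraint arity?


The arities are: 2, 2, 2, 3, 5, 4.
Scan for the maximum value.
Maximum arity = 5.

5


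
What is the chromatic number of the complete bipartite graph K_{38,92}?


K_{38,92} is bipartite by definition: the two parts are independent sets, with every edge crossing between them.
Color all vertices in one part with color 1 and all vertices in the other part with color 2.
Since the graph has at least one edge, one color does not suffice.
Chromatic number = 2.

2


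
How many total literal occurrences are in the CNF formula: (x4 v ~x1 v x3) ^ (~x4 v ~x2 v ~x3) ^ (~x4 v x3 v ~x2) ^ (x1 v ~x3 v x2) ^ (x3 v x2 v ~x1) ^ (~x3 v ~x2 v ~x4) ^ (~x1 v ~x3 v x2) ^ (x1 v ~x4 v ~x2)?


Clause lengths: 3, 3, 3, 3, 3, 3, 3, 3.
Sum = 3 + 3 + 3 + 3 + 3 + 3 + 3 + 3 = 24.

24


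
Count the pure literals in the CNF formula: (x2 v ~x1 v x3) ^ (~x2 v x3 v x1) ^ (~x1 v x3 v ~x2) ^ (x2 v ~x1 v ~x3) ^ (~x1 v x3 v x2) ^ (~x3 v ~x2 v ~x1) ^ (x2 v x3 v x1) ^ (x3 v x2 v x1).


A pure literal appears in only one polarity across all clauses.
No pure literals found.
Count = 0.

0


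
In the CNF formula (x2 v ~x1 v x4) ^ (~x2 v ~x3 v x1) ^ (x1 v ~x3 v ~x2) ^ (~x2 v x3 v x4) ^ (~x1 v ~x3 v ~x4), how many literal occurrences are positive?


Scan each clause for unnegated literals.
Clause 1: 2 positive; Clause 2: 1 positive; Clause 3: 1 positive; Clause 4: 2 positive; Clause 5: 0 positive.
Total positive literal occurrences = 6.

6


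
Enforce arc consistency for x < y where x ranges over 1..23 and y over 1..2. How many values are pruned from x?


For the constraint x < y, x needs a supporting value in y's domain.
x can be at most 1 (one less than y's maximum).
Valid x values from domain: 1 out of 23.
Pruned = 23 - 1 = 22.

22


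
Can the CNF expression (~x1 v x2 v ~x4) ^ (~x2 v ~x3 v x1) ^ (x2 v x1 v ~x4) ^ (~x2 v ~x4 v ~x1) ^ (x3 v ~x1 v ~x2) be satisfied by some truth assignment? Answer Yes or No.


Check all 16 possible truth assignments.
Number of satisfying assignments found: 7.
The formula is satisfiable.

Yes


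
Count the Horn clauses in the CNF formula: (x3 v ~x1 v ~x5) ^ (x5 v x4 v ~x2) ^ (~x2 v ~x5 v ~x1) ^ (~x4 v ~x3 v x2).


A Horn clause has at most one positive literal.
Clause 1: 1 positive lit(s) -> Horn
Clause 2: 2 positive lit(s) -> not Horn
Clause 3: 0 positive lit(s) -> Horn
Clause 4: 1 positive lit(s) -> Horn
Total Horn clauses = 3.

3


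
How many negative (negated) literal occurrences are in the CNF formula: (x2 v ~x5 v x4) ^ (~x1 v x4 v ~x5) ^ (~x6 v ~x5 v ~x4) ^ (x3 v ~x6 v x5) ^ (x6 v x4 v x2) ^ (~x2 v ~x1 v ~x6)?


Scan each clause for negated literals.
Clause 1: 1 negative; Clause 2: 2 negative; Clause 3: 3 negative; Clause 4: 1 negative; Clause 5: 0 negative; Clause 6: 3 negative.
Total negative literal occurrences = 10.

10


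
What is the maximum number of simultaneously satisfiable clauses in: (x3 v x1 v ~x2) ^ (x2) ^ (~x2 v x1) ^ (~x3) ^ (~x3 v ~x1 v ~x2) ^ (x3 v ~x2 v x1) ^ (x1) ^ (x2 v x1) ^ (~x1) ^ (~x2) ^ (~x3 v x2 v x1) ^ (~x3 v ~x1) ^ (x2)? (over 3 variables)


Enumerate all 8 truth assignments.
For each, count how many of the 13 clauses are satisfied.
The formula is not fully satisfiable, so the maximum is below 13.
Maximum simultaneously satisfiable clauses = 11.

11


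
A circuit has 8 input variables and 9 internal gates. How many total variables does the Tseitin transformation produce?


The Tseitin transformation introduces one auxiliary variable per gate.
Total variables = inputs + gates = 8 + 9 = 17.

17


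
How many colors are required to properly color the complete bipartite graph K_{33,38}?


K_{33,38} is bipartite by definition: the two parts are independent sets, with every edge crossing between them.
Color all vertices in one part with color 1 and all vertices in the other part with color 2.
Since the graph has at least one edge, one color does not suffice.
Chromatic number = 2.

2


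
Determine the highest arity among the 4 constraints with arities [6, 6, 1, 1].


The arities are: 6, 6, 1, 1.
Scan for the maximum value.
Maximum arity = 6.

6


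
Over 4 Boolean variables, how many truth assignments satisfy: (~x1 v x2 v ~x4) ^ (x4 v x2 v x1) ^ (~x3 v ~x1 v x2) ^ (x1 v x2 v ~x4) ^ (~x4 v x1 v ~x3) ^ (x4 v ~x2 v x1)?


Enumerate all 16 truth assignments over 4 variables.
Test each against every clause.
Satisfying assignments found: 6.

6


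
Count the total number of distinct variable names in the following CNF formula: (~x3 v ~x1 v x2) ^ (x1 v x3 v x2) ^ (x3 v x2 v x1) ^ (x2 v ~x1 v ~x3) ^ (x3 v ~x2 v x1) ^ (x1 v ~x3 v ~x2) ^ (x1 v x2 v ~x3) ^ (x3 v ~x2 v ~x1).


Identify each distinct variable in the formula.
Variables found: x1, x2, x3.
Total distinct variables = 3.

3


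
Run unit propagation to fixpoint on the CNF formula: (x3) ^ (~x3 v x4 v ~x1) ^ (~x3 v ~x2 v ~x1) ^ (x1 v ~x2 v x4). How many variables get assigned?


Unit propagation repeatedly assigns the literal in any unit clause, then simplifies.
Assignments in order: x3 = T.
No further unit clauses remain.
Total variables assigned = 1.

1


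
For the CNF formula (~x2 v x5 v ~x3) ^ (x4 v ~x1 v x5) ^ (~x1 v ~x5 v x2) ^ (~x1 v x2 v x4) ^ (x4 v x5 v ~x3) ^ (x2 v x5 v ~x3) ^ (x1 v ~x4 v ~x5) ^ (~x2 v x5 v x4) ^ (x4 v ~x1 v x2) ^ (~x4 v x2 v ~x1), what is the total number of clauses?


Each group enclosed in parentheses joined by ^ is one clause.
Counting the conjuncts: 10 clauses.

10


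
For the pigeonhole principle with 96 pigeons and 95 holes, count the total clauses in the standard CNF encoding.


The PHP encoding has two parts:
1) At-least-one-hole clauses: 96 (one per pigeon, each with 95 literals).
2) At-most-one-pigeon-per-hole clauses: 95 holes * C(96,2) = 95 * 4560 = 433200.
Total clauses = 96 + 433200 = 433296.

433296


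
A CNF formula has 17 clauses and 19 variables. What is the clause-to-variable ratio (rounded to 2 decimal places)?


Clause-to-variable ratio = clauses / variables.
17 / 19 = 0.89.

0.89


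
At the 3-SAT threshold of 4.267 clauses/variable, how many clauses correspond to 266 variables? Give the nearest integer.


The 3-SAT phase transition occurs at approximately 4.267 clauses per variable.
m = 4.267 * 266 = 1135.022.
Rounded to nearest integer: 1135.

1135


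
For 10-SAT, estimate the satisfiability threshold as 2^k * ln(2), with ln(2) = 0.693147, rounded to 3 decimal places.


Using the asymptotic formula: threshold ~ 2^k * ln(2).
2^10 = 1024.
1024 * 0.693147 = 709.783.

709.783


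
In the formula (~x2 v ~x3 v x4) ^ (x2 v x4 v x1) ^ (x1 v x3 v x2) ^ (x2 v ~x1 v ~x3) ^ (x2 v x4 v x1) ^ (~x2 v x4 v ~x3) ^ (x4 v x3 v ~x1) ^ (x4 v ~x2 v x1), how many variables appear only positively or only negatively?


A pure literal appears in only one polarity across all clauses.
Pure literals: x4 (positive only).
Count = 1.

1


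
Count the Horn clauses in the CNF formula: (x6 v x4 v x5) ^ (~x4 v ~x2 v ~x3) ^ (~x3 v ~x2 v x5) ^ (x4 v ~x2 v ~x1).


A Horn clause has at most one positive literal.
Clause 1: 3 positive lit(s) -> not Horn
Clause 2: 0 positive lit(s) -> Horn
Clause 3: 1 positive lit(s) -> Horn
Clause 4: 1 positive lit(s) -> Horn
Total Horn clauses = 3.

3


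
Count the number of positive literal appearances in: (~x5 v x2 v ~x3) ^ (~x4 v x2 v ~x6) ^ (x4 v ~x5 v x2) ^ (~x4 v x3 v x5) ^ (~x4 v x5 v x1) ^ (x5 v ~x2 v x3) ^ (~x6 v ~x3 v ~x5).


Scan each clause for unnegated literals.
Clause 1: 1 positive; Clause 2: 1 positive; Clause 3: 2 positive; Clause 4: 2 positive; Clause 5: 2 positive; Clause 6: 2 positive; Clause 7: 0 positive.
Total positive literal occurrences = 10.

10


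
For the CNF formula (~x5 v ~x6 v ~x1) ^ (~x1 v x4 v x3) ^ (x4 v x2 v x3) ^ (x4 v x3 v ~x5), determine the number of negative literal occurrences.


Scan each clause for negated literals.
Clause 1: 3 negative; Clause 2: 1 negative; Clause 3: 0 negative; Clause 4: 1 negative.
Total negative literal occurrences = 5.

5


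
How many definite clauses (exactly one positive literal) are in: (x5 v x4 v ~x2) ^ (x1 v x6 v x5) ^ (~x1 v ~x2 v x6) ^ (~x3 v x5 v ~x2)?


A definite clause has exactly one positive literal.
Clause 1: 2 positive -> not definite
Clause 2: 3 positive -> not definite
Clause 3: 1 positive -> definite
Clause 4: 1 positive -> definite
Definite clause count = 2.

2


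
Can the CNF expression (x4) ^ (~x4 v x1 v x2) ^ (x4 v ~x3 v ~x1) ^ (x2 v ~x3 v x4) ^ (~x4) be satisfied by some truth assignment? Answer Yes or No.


Check all 16 possible truth assignments.
Number of satisfying assignments found: 0.
The formula is unsatisfiable.

No


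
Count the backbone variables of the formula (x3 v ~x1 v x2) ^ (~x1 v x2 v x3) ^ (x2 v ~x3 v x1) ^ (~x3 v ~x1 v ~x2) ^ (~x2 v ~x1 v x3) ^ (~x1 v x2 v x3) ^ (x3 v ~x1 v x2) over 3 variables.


Find all satisfying assignments: 4 model(s).
Check which variables have the same value in every model.
No variable is fixed across all models.
Backbone size = 0.

0


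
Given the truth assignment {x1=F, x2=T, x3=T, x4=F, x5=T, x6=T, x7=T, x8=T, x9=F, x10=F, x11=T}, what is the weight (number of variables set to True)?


The weight is the number of variables assigned True.
True variables: x2, x3, x5, x6, x7, x8, x11.
Weight = 7.

7


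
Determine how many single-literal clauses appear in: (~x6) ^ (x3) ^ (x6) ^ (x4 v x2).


A unit clause contains exactly one literal.
Unit clauses found: (~x6), (x3), (x6).
Count = 3.

3


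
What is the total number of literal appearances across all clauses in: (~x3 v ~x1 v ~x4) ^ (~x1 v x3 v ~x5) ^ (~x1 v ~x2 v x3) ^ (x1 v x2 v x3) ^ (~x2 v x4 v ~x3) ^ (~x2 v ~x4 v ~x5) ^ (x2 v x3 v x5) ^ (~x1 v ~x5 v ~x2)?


Clause lengths: 3, 3, 3, 3, 3, 3, 3, 3.
Sum = 3 + 3 + 3 + 3 + 3 + 3 + 3 + 3 = 24.

24


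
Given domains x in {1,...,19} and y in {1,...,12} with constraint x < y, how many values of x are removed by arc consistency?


For the constraint x < y, x needs a supporting value in y's domain.
x can be at most 11 (one less than y's maximum).
Valid x values from domain: 11 out of 19.
Pruned = 19 - 11 = 8.

8


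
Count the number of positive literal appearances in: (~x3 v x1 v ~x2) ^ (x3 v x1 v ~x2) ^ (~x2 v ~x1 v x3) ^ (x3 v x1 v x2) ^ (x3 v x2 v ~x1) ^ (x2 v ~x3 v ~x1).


Scan each clause for unnegated literals.
Clause 1: 1 positive; Clause 2: 2 positive; Clause 3: 1 positive; Clause 4: 3 positive; Clause 5: 2 positive; Clause 6: 1 positive.
Total positive literal occurrences = 10.

10


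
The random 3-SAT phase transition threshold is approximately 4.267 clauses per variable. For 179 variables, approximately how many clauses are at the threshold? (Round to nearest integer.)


The 3-SAT phase transition occurs at approximately 4.267 clauses per variable.
m = 4.267 * 179 = 763.793.
Rounded to nearest integer: 764.

764


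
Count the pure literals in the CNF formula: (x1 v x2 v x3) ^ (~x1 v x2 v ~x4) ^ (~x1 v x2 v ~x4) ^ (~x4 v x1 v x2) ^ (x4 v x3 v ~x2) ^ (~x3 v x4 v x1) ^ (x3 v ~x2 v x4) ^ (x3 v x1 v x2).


A pure literal appears in only one polarity across all clauses.
No pure literals found.
Count = 0.

0


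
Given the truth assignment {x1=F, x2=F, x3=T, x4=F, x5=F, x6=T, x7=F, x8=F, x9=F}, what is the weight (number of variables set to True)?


The weight is the number of variables assigned True.
True variables: x3, x6.
Weight = 2.

2


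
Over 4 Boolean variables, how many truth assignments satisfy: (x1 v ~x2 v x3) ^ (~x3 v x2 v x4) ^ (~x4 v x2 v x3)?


Enumerate all 16 truth assignments over 4 variables.
Test each against every clause.
Satisfying assignments found: 10.

10


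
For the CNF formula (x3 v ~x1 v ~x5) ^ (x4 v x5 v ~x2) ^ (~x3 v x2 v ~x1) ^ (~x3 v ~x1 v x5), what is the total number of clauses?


Each group enclosed in parentheses joined by ^ is one clause.
Counting the conjuncts: 4 clauses.

4


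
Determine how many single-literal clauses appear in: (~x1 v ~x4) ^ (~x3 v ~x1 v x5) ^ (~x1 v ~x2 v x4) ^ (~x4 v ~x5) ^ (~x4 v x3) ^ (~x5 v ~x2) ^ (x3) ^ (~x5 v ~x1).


A unit clause contains exactly one literal.
Unit clauses found: (x3).
Count = 1.

1


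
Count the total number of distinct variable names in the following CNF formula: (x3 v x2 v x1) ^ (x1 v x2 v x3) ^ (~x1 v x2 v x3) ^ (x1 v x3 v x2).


Identify each distinct variable in the formula.
Variables found: x1, x2, x3.
Total distinct variables = 3.

3


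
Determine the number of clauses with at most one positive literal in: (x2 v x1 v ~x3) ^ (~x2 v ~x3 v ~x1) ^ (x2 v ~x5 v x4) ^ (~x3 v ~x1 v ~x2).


A Horn clause has at most one positive literal.
Clause 1: 2 positive lit(s) -> not Horn
Clause 2: 0 positive lit(s) -> Horn
Clause 3: 2 positive lit(s) -> not Horn
Clause 4: 0 positive lit(s) -> Horn
Total Horn clauses = 2.

2


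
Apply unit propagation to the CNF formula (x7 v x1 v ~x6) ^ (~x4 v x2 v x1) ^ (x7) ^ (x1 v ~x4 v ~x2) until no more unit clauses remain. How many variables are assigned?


Unit propagation repeatedly assigns the literal in any unit clause, then simplifies.
Assignments in order: x7 = T.
No further unit clauses remain.
Total variables assigned = 1.

1


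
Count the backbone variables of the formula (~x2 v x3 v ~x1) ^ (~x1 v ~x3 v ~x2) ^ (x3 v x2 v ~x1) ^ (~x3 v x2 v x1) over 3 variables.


Find all satisfying assignments: 4 model(s).
Check which variables have the same value in every model.
No variable is fixed across all models.
Backbone size = 0.

0


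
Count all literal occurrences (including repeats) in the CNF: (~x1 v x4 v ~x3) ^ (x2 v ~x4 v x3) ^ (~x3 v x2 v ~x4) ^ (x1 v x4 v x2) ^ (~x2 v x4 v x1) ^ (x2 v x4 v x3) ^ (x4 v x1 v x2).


Clause lengths: 3, 3, 3, 3, 3, 3, 3.
Sum = 3 + 3 + 3 + 3 + 3 + 3 + 3 = 21.

21


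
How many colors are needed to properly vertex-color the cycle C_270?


A cycle on an even number of vertices is bipartite: alternate two colors around the cycle.
Since 270 is even, two colors suffice, and at least two are needed because the graph has edges.
Chromatic number = 2.

2


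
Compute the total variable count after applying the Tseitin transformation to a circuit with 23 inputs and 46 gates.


The Tseitin transformation introduces one auxiliary variable per gate.
Total variables = inputs + gates = 23 + 46 = 69.

69


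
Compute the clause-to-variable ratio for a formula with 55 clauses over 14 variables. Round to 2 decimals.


Clause-to-variable ratio = clauses / variables.
55 / 14 = 3.93.

3.93


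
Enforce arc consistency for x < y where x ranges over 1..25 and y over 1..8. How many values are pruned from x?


For the constraint x < y, x needs a supporting value in y's domain.
x can be at most 7 (one less than y's maximum).
Valid x values from domain: 7 out of 25.
Pruned = 25 - 7 = 18.

18


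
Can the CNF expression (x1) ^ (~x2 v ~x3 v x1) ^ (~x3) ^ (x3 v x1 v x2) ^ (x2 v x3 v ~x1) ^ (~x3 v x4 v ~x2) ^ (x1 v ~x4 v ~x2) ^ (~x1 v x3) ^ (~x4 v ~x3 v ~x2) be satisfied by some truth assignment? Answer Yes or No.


Check all 16 possible truth assignments.
Number of satisfying assignments found: 0.
The formula is unsatisfiable.

No


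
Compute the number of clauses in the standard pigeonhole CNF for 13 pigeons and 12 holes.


The PHP encoding has two parts:
1) At-least-one-hole clauses: 13 (one per pigeon, each with 12 literals).
2) At-most-one-pigeon-per-hole clauses: 12 holes * C(13,2) = 12 * 78 = 936.
Total clauses = 13 + 936 = 949.

949


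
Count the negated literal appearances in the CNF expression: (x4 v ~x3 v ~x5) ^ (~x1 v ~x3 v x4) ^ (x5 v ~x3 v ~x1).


Scan each clause for negated literals.
Clause 1: 2 negative; Clause 2: 2 negative; Clause 3: 2 negative.
Total negative literal occurrences = 6.

6
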